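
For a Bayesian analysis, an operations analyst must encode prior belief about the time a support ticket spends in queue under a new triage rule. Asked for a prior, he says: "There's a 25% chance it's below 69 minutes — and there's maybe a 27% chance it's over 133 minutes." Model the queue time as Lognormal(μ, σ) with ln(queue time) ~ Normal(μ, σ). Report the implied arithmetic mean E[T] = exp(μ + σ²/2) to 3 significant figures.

E[T] ≈ 111 minutes

If T ~ Lognormal(μ,σ) then ln T ~ Normal(μ,σ), so the p-quantile of ln T is μ + z_p·σ.
ln(69) = 4.234 and ln(133) = 4.89; z_{0.25} = -0.6745, z_{0.73} = 0.6128.
σ = (4.89 − 4.234)/(0.6128 − (-0.6745)) = 0.510.
μ = 4.234 − (-0.6745)·0.510 = 4.578.
E[T] = exp(μ + σ²/2) = exp(4.578 + 0.1299) = 111 minutes.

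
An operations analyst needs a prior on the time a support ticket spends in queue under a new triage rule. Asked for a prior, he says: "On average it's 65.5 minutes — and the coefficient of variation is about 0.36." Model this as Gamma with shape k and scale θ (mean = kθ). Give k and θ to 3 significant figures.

k ≈ 7.72, θ ≈ 8.49

For Gamma(k, scale θ): mean = kθ, variance = kθ², so CV = 1/√k.
CV = 0.36, hence k = 1/CV² = 7.72.
Then θ = mean/k = 65.5/7.72 = 8.49.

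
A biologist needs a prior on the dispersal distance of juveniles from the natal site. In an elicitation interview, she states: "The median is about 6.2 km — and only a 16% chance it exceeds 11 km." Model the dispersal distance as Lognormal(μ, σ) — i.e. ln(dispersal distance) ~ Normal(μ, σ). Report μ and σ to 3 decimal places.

μ ≈ 1.825, σ ≈ 0.577

If T ~ Lognormal(μ,σ) then ln T ~ Normal(μ,σ), so the p-quantile of ln T is μ + z_p·σ.
ln(6.2) = 1.825 and ln(11) = 2.398; z_{0.5} = 0, z_{0.84} = 0.9945.
σ = (2.398 − 1.825)/(0.9945 − (0)) = 0.577.
μ = 1.825 − (0)·0.577 = 1.825.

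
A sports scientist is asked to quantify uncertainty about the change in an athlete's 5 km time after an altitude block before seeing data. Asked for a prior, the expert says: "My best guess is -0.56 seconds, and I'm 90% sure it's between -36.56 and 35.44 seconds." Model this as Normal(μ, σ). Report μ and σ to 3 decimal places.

A symmetric 90% interval runs μ ± z·σ with z = 1.645.
Half-width = 36, so σ = 36/1.645 = 21.886.
μ is the stated best guess, -0.560.

μ = -0.560, σ = 21.886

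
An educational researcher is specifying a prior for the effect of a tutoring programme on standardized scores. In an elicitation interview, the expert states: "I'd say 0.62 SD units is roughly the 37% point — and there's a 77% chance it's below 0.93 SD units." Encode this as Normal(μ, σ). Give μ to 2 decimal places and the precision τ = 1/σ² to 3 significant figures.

The p-quantile of Normal(μ,σ) is μ + z_p·σ, with z_{0.37} = -0.3319 and z_{0.77} = 0.7388.
Eliminate σ: μ = (z₂·x₁ − z₁·x₂)/(z₂ − z₁) = (0.7388·0.62 − (-0.3319)·0.93)/1.071 = 0.72.
Then σ = (x₂ − x₁)/(z₂ − z₁) = (0.93 − 0.62)/1.071 = 0.29.
Precision τ = 1/σ² = 1/0.2895² = 11.9.

μ = 0.72, τ = 11.9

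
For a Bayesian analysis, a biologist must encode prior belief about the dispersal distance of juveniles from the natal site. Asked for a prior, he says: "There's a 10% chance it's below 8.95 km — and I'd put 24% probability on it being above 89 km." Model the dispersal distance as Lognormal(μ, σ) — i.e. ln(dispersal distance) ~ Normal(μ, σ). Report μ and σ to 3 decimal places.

If T ~ Lognormal(μ,σ) then ln T ~ Normal(μ,σ), so the p-quantile of ln T is μ + z_p·σ.
ln(8.95) = 2.192 and ln(89) = 4.489; z_{0.1} = -1.282, z_{0.76} = 0.7063.
σ = (4.489 − 2.192)/(0.7063 − (-1.282)) = 1.156.
μ = 2.192 − (-1.282)·1.156 = 3.672.

μ ≈ 3.672, σ ≈ 1.156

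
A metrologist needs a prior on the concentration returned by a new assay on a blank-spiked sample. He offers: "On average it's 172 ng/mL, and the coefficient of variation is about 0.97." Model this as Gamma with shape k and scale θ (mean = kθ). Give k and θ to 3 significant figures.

k ≈ 1.06, θ ≈ 162

For Gamma(k, scale θ): mean = kθ, variance = kθ², so CV = 1/√k.
CV = 0.97, hence k = 1/CV² = 1.06.
Then θ = mean/k = 172/1.06 = 162.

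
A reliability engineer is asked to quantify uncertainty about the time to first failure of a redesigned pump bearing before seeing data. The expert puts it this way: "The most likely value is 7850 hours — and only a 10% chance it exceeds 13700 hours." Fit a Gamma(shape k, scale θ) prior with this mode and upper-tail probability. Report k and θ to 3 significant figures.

Gamma(k,θ) with k>1 has mode (k−1)θ, so θ = 7850/(k−1).
Need P(X < 13700) = 0.9 with θ tied to k this way. Start at k = 2, θ = 7850: P(X<13700) ≈ 0.521.
Too low — raise k to concentrate. Iterating converges to k ≈ 7.12.
Then θ = 7850/(7.12−1) ≈ 1280.

k ≈ 7.12, θ ≈ 1280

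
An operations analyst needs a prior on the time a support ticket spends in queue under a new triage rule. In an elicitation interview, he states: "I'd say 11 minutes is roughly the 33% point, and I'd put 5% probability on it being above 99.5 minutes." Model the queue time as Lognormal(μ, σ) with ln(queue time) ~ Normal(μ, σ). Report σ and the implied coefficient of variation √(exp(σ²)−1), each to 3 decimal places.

σ ≈ 1.056, CV ≈ 1.433

If T ~ Lognormal(μ,σ) then ln T ~ Normal(μ,σ), so the p-quantile of ln T is μ + z_p·σ.
ln(11) = 2.398 and ln(99.5) = 4.6; z_{0.33} = -0.4399, z_{0.95} = 1.645.
σ = (4.6 − 2.398)/(1.645 − (-0.4399)) = 1.056.
μ = 2.398 − (-0.4399)·1.056 = 2.863.
CV = √(exp(σ²)−1) = √(exp(1.1159)−1) = 1.433.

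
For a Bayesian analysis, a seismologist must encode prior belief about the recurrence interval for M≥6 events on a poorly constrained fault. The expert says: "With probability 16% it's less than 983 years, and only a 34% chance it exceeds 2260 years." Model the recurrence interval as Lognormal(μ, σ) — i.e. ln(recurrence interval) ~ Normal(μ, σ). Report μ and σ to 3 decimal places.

If T ~ Lognormal(μ,σ) then ln T ~ Normal(μ,σ), so the p-quantile of ln T is μ + z_p·σ.
ln(983) = 6.891 and ln(2260) = 7.723; z_{0.16} = -0.9945, z_{0.66} = 0.4125.
σ = (7.723 − 6.891)/(0.4125 − (-0.9945)) = 0.592.
μ = 6.891 − (-0.9945)·0.592 = 7.479.

μ ≈ 7.479, σ ≈ 0.592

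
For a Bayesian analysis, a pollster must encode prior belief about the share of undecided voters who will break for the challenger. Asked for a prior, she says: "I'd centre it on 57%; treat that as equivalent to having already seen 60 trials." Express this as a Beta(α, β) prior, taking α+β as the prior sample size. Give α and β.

Under the effective-sample-size interpretation, Beta(α, β) has prior mean α/(α+β) and prior sample size α+β.
So α+β = 60 and α/(α+β) = 0.57, giving α = 0.57·60 = 34.2 and β = 60 − 34.2 = 25.8.

α = 34.2, β = 25.8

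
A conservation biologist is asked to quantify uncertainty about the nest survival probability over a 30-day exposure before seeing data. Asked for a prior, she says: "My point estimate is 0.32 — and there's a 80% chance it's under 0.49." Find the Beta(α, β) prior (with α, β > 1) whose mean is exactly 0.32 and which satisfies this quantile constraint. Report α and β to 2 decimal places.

α ≈ 1.57, β ≈ 3.34

With mean 0.32 fixed, write α = 0.32s, β = 0.68s where s = α+β.
Need P(θ < 0.49) = 0.8 under Beta(0.32s, 0.68s). Normal approximation: (q−m)/√(m(1−m)/s) ≈ z_{0.8} = 0.842, so s ≈ 0.32·0.68·(0.842)²/(0.49−0.32)² = 5.3.
At s = 5.3: P(θ<0.49) ≈ 0.808. Adjusting to match 0.8 gives s ≈ 4.91.
So α = 0.32·4.91 ≈ 1.57, β = 0.68·4.91 ≈ 3.34.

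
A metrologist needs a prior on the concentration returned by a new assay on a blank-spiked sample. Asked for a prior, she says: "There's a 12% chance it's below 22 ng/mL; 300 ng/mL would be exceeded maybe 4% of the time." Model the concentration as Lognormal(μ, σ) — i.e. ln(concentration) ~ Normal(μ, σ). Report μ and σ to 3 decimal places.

If T ~ Lognormal(μ,σ) then ln T ~ Normal(μ,σ), so the p-quantile of ln T is μ + z_p·σ.
ln(22) = 3.091 and ln(300) = 5.704; z_{0.12} = -1.175, z_{0.96} = 1.751.
σ = (5.704 − 3.091)/(1.751 − (-1.175)) = 0.893.
μ = 3.091 − (-1.175)·0.893 = 4.140.

μ ≈ 4.140, σ ≈ 0.893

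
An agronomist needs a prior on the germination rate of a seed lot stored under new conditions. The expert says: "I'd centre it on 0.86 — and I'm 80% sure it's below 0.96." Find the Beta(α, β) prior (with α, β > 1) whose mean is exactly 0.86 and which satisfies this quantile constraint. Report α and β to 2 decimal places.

With mean 0.86 fixed, write α = 0.86s, β = 0.14s where s = α+β.
Need P(θ < 0.96) = 0.8 under Beta(0.86s, 0.14s). Normal approximation: (q−m)/√(m(1−m)/s) ≈ z_{0.8} = 0.842, so s ≈ 0.86·0.14·(0.842)²/(0.96−0.86)² = 8.5.
At s = 8.5: P(θ<0.96) ≈ 0.814. Adjusting to match 0.8 gives s ≈ 7.96.
So α = 0.86·7.96 ≈ 6.84, β = 0.14·7.96 ≈ 1.11.

α ≈ 6.84, β ≈ 1.11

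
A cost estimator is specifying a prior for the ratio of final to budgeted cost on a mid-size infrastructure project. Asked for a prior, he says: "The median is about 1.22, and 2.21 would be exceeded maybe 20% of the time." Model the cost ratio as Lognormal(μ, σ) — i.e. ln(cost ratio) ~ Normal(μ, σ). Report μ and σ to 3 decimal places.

If T ~ Lognormal(μ,σ) then ln T ~ Normal(μ,σ), so the p-quantile of ln T is μ + z_p·σ.
ln(1.22) = 0.1989 and ln(2.21) = 0.793; z_{0.5} = 0, z_{0.8} = 0.8416.
σ = (0.793 − 0.1989)/(0.8416 − (0)) = 0.706.
μ = 0.1989 − (0)·0.706 = 0.199.

μ ≈ 0.199, σ ≈ 0.706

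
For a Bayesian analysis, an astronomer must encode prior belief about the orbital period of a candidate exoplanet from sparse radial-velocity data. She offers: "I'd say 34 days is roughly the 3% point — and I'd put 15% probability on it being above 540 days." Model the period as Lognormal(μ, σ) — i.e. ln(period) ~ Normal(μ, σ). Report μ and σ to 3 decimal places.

μ ≈ 5.309, σ ≈ 0.948

If T ~ Lognormal(μ,σ) then ln T ~ Normal(μ,σ), so the p-quantile of ln T is μ + z_p·σ.
ln(34) = 3.526 and ln(540) = 6.292; z_{0.03} = -1.881, z_{0.85} = 1.036.
σ = (6.292 − 3.526)/(1.036 − (-1.881)) = 0.948.
μ = 3.526 − (-1.881)·0.948 = 5.309.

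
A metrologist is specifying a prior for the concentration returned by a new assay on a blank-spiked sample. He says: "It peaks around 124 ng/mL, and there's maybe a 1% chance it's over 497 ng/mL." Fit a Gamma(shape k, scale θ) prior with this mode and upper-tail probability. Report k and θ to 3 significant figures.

Gamma(k,θ) with k>1 has mode (k−1)θ, so θ = 124/(k−1).
Need P(X < 497) = 0.99 with θ tied to k this way. Start at k = 2, θ = 124: P(X<497) ≈ 0.909.
Too low — raise k to concentrate. Iterating converges to k ≈ 3.17.
Then θ = 124/(3.17−1) ≈ 57.2.

k ≈ 3.17, θ ≈ 57.2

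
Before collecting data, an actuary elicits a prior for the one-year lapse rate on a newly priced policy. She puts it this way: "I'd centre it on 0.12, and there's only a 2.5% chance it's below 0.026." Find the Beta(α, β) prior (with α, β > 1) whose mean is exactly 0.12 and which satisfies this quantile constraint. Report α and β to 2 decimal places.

α ≈ 2.94, β ≈ 21.56

With mean 0.12 fixed, write α = 0.12s, β = 0.88s where s = α+β.
Need P(θ < 0.026) = 0.025 under Beta(0.12s, 0.88s). Normal approximation: (q−m)/√(m(1−m)/s) ≈ z_{0.025} = -1.96, so s ≈ 0.12·0.88·(-1.96)²/(0.026−0.12)² = 45.9.
At s = 45.9: P(θ<0.026) ≈ 0.003. Adjusting to match 0.025 gives s ≈ 24.50.
So α = 0.12·24.50 ≈ 2.94, β = 0.88·24.50 ≈ 21.56.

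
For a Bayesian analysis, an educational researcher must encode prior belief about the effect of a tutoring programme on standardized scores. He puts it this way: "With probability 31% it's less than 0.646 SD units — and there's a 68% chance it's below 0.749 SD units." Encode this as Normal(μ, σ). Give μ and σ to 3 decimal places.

The p-quantile of Normal(μ,σ) is μ + z_p·σ, with z_{0.31} = -0.4959 and z_{0.68} = 0.4677.
Eliminate σ: μ = (z₂·x₁ − z₁·x₂)/(z₂ − z₁) = (0.4677·0.646 − (-0.4959)·0.749)/0.9635 = 0.699.
Then σ = (x₂ − x₁)/(z₂ − z₁) = (0.749 − 0.646)/0.9635 = 0.107.

μ = 0.699, σ = 0.107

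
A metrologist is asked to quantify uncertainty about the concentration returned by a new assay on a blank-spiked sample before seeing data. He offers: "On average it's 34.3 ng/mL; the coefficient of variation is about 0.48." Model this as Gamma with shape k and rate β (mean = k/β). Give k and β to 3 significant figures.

For Gamma(k, rate β): mean = k/β, variance = k/β², so CV = 1/√k.
CV = 0.48, hence k = 1/CV² = 4.34.
Then β = k/mean = 4.34/34.3 = 0.127.

k ≈ 4.34, β ≈ 0.127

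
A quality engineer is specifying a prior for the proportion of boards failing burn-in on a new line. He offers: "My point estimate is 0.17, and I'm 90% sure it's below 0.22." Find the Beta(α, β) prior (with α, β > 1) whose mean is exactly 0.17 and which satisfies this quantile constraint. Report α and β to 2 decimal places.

With mean 0.17 fixed, write α = 0.17s, β = 0.83s where s = α+β.
Need P(θ < 0.22) = 0.9 under Beta(0.17s, 0.83s). Normal approximation: (q−m)/√(m(1−m)/s) ≈ z_{0.9} = 1.28, so s ≈ 0.17·0.83·(1.28)²/(0.22−0.17)² = 92.7.
At s = 92.7: P(θ<0.22) ≈ 0.895. Adjusting to match 0.9 gives s ≈ 97.16.
So α = 0.17·97.16 ≈ 16.52, β = 0.83·97.16 ≈ 80.64.

α ≈ 16.52, β ≈ 80.64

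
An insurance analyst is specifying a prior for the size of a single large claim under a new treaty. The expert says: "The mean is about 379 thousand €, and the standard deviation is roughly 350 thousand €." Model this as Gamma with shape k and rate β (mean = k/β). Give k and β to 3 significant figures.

k ≈ 1.17, β ≈ 0.00309

For Gamma(k, rate β): mean = k/β, variance = k/β², so CV = 1/√k.
CV = SD/mean = 350/379 = 0.9235, hence k = 1/CV² = 1.17.
Then β = k/mean = 1.17/379 = 0.00309.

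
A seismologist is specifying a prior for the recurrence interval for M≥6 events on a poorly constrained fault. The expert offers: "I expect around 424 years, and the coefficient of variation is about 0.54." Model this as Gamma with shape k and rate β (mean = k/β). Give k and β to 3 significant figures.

k ≈ 3.43, β ≈ 0.00809

For Gamma(k, rate β): mean = k/β, variance = k/β², so CV = 1/√k.
CV = 0.54, hence k = 1/CV² = 3.43.
Then β = k/mean = 3.43/424 = 0.00809.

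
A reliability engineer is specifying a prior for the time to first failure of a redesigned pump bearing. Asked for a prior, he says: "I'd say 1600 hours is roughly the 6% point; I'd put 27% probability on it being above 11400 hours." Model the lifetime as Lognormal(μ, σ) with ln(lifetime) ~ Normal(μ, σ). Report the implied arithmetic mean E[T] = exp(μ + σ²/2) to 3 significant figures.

E[T] ≈ 9860 hours

If T ~ Lognormal(μ,σ) then ln T ~ Normal(μ,σ), so the p-quantile of ln T is μ + z_p·σ.
ln(1600) = 7.378 and ln(11400) = 9.341; z_{0.06} = -1.555, z_{0.73} = 0.6128.
σ = (9.341 − 7.378)/(0.6128 − (-1.555)) = 0.906.
μ = 7.378 − (-1.555)·0.906 = 8.786.
E[T] = exp(μ + σ²/2) = exp(8.786 + 0.4103) = 9860 hours.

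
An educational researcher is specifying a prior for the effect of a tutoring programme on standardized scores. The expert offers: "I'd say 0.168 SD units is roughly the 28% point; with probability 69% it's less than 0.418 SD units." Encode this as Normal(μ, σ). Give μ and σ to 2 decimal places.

The p-quantile of Normal(μ,σ) is μ + z_p·σ, with z_{0.28} = -0.5828 and z_{0.69} = 0.4959.
Eliminate σ: μ = (z₂·x₁ − z₁·x₂)/(z₂ − z₁) = (0.4959·0.168 − (-0.5828)·0.418)/1.079 = 0.30.
Then σ = (x₂ − x₁)/(z₂ − z₁) = (0.418 − 0.168)/1.079 = 0.23.

μ = 0.30, σ = 0.23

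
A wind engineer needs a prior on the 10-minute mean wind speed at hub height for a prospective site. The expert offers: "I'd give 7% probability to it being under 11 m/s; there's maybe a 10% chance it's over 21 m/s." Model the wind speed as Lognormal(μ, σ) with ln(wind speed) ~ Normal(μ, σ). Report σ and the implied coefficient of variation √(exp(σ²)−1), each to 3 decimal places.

If T ~ Lognormal(μ,σ) then ln T ~ Normal(μ,σ), so the p-quantile of ln T is μ + z_p·σ.
ln(11) = 2.398 and ln(21) = 3.045; z_{0.07} = -1.476, z_{0.9} = 1.282.
σ = (3.045 − 2.398)/(1.282 − (-1.476)) = 0.235.
μ = 2.398 − (-1.476)·0.235 = 2.744.
CV = √(exp(σ²)−1) = √(exp(0.0550)−1) = 0.238.

σ ≈ 0.235, CV ≈ 0.238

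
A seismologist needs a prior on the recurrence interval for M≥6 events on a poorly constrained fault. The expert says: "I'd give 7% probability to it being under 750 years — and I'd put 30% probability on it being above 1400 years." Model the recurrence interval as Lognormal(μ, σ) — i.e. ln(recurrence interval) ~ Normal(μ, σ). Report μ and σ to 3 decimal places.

μ ≈ 7.081, σ ≈ 0.312

If T ~ Lognormal(μ,σ) then ln T ~ Normal(μ,σ), so the p-quantile of ln T is μ + z_p·σ.
ln(750) = 6.62 and ln(1400) = 7.244; z_{0.07} = -1.476, z_{0.7} = 0.5244.
σ = (7.244 − 6.62)/(0.5244 − (-1.476)) = 0.312.
μ = 6.62 − (-1.476)·0.312 = 7.081.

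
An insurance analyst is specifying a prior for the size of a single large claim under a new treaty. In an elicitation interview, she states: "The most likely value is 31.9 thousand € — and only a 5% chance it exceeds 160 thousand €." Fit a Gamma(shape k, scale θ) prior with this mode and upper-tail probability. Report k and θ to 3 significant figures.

Gamma(k,θ) with k>1 has mode (k−1)θ, so θ = 31.9/(k−1).
Need P(X < 160) = 0.95 with θ tied to k this way. Start at k = 2, θ = 31.9: P(X<160) ≈ 0.960.
Too high — lower k to spread out. Iterating converges to k ≈ 1.92.
Then θ = 31.9/(1.92−1) ≈ 34.7.

k ≈ 1.92, θ ≈ 34.7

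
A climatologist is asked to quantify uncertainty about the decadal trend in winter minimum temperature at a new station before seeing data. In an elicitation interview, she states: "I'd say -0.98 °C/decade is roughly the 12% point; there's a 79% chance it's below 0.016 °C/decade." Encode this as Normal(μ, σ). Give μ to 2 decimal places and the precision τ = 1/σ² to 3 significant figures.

μ = -0.39, τ = 3.96

For Normal(μ,σ), the p-quantile is μ + z_p·σ. Here z_{0.12} = -1.175, z_{0.79} = 0.8064.
So -0.98 = μ − 1.175σ and 0.016 = μ + 0.8064σ.
Subtracting: σ = (0.016 − -0.98)/(0.8064 − (-1.175)) = 0.50.
Then μ = -0.98 − (-1.175)·0.50 = -0.39.
Precision τ = 1/σ² = 1/0.5027² = 3.96.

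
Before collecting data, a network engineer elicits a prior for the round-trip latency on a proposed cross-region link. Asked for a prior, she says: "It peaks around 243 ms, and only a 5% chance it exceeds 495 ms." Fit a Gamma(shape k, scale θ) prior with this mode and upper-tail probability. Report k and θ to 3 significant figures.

Gamma(k,θ) with k>1 has mode (k−1)θ, so θ = 243/(k−1).
Need P(X < 495) = 0.95 with θ tied to k this way. Start at k = 2, θ = 243: P(X<495) ≈ 0.604.
Too low — raise k to concentrate. Iterating converges to k ≈ 6.47.
Then θ = 243/(6.47−1) ≈ 44.4.

k ≈ 6.47, θ ≈ 44.4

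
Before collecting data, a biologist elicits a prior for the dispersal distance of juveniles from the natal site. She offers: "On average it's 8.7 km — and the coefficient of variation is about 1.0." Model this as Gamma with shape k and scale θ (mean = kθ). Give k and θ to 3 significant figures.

For Gamma(k, scale θ): mean = kθ, variance = kθ², so CV = 1/√k.
CV = 1.0, hence k = 1/CV² = 1.
Then θ = mean/k = 8.7/1 = 8.7.

k ≈ 1, θ ≈ 8.7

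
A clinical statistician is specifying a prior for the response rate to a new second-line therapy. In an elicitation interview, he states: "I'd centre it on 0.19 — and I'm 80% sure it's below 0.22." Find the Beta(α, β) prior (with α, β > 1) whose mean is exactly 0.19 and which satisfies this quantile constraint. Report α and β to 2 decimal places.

α ≈ 22.11, β ≈ 94.25

With mean 0.19 fixed, write α = 0.19s, β = 0.81s where s = α+β.
Need P(θ < 0.22) = 0.8 under Beta(0.19s, 0.81s). Normal approximation: (q−m)/√(m(1−m)/s) ≈ z_{0.8} = 0.842, so s ≈ 0.19·0.81·(0.842)²/(0.22−0.19)² = 121.1.
At s = 121.1: P(θ<0.22) ≈ 0.804. Adjusting to match 0.8 gives s ≈ 116.36.
So α = 0.19·116.36 ≈ 22.11, β = 0.81·116.36 ≈ 94.25.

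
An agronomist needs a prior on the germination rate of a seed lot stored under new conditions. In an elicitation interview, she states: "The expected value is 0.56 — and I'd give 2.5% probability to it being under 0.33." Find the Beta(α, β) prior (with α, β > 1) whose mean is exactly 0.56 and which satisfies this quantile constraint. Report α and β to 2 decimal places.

α ≈ 9.76, β ≈ 7.67

With mean 0.56 fixed, write α = 0.56s, β = 0.44s where s = α+β.
Need P(θ < 0.33) = 0.025 under Beta(0.56s, 0.44s). Normal approximation: (q−m)/√(m(1−m)/s) ≈ z_{0.025} = -1.96, so s ≈ 0.56·0.44·(-1.96)²/(0.33−0.56)² = 17.9.
At s = 17.9: P(θ<0.33) ≈ 0.024. Adjusting to match 0.025 gives s ≈ 17.43.
So α = 0.56·17.43 ≈ 9.76, β = 0.44·17.43 ≈ 7.67.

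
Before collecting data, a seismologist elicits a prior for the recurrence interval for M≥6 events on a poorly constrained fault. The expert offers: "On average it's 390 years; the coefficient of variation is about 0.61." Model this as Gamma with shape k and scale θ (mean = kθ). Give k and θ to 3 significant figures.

k ≈ 2.69, θ ≈ 145

For Gamma(k, scale θ): mean = kθ, variance = kθ², so CV = 1/√k.
CV = 0.61, hence k = 1/CV² = 2.69.
Then θ = mean/k = 390/2.69 = 145.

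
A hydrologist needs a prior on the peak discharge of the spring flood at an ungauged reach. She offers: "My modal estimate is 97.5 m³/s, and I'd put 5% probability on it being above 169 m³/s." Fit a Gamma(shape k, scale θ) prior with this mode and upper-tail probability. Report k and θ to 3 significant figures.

k ≈ 10.2, θ ≈ 10.6

Gamma(k,θ) with k>1 has mode (k−1)θ, so θ = 97.5/(k−1).
Need P(X < 169) = 0.95 with θ tied to k this way. Start at k = 2, θ = 97.5: P(X<169) ≈ 0.517.
Too low — raise k to concentrate. Iterating converges to k ≈ 10.2.
Then θ = 97.5/(10.2−1) ≈ 10.6.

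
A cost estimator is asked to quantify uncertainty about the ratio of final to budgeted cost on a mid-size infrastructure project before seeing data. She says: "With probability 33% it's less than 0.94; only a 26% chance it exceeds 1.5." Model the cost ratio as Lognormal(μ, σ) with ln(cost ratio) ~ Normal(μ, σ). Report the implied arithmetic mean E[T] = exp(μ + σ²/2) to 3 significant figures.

If T ~ Lognormal(μ,σ) then ln T ~ Normal(μ,σ), so the p-quantile of ln T is μ + z_p·σ.
ln(0.94) = -0.06188 and ln(1.5) = 0.4055; z_{0.33} = -0.4399, z_{0.74} = 0.6433.
σ = (0.4055 − -0.06188)/(0.6433 − (-0.4399)) = 0.431.
μ = -0.06188 − (-0.4399)·0.431 = 0.128.
E[T] = exp(μ + σ²/2) = exp(0.128 + 0.0931) = 1.25.

E[T] ≈ 1.25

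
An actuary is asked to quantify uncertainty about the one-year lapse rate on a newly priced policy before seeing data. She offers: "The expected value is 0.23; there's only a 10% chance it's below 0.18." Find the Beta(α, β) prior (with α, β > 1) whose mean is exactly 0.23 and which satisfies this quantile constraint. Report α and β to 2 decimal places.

With mean 0.23 fixed, write α = 0.23s, β = 0.77s where s = α+β.
Need P(θ < 0.18) = 0.1 under Beta(0.23s, 0.77s). Normal approximation: (q−m)/√(m(1−m)/s) ≈ z_{0.1} = -1.28, so s ≈ 0.23·0.77·(-1.28)²/(0.18−0.23)² = 116.3.
At s = 116.3: P(θ<0.18) ≈ 0.094. Adjusting to match 0.1 gives s ≈ 110.76.
So α = 0.23·110.76 ≈ 25.47, β = 0.77·110.76 ≈ 85.28.

α ≈ 25.47, β ≈ 85.28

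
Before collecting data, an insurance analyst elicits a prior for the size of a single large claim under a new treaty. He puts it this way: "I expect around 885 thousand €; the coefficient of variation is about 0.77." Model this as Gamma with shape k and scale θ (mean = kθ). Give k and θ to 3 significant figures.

For Gamma(k, scale θ): mean = kθ, variance = kθ², so CV = 1/√k.
CV = 0.77, hence k = 1/CV² = 1.69.
Then θ = mean/k = 885/1.69 = 525.

k ≈ 1.69, θ ≈ 525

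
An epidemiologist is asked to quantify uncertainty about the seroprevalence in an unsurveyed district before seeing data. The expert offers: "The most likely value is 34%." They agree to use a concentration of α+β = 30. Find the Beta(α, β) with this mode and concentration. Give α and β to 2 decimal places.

α = 10.52, β = 19.48

For α,β > 1 the Beta mode is (α−1)/(α+β−2). With α+β = 30, the mode is (α−1)/28.
Set (α−1)/28 = 0.34 → α = 1 + 0.34·28 = 10.52.
β = 30 − α = 19.48.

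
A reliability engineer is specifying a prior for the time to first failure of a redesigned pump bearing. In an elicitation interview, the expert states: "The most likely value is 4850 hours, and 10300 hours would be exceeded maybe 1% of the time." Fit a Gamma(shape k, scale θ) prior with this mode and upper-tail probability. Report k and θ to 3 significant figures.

k ≈ 9.56, θ ≈ 567

Gamma(k,θ) with k>1 has mode (k−1)θ, so θ = 4850/(k−1).
Need P(X < 10300) = 0.99 with θ tied to k this way. Start at k = 2, θ = 4850: P(X<10300) ≈ 0.626.
Too low — raise k to concentrate. Iterating converges to k ≈ 9.56.
Then θ = 4850/(9.56−1) ≈ 567.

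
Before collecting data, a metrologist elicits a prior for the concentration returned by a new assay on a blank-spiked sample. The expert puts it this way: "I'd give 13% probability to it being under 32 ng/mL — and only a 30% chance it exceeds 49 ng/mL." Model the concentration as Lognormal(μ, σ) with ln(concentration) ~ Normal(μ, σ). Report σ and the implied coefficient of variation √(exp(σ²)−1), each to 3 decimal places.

σ ≈ 0.258, CV ≈ 0.262

If T ~ Lognormal(μ,σ) then ln T ~ Normal(μ,σ), so the p-quantile of ln T is μ + z_p·σ.
ln(32) = 3.466 and ln(49) = 3.892; z_{0.13} = -1.126, z_{0.7} = 0.5244.
σ = (3.892 − 3.466)/(0.5244 − (-1.126)) = 0.258.
μ = 3.466 − (-1.126)·0.258 = 3.756.
CV = √(exp(σ²)−1) = √(exp(0.0666)−1) = 0.262.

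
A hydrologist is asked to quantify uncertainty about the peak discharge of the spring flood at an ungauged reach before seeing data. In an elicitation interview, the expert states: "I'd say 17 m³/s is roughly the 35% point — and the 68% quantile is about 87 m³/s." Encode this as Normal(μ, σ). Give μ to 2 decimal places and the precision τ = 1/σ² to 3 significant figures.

The p-quantile of Normal(μ,σ) is μ + z_p·σ, with z_{0.35} = -0.3853 and z_{0.68} = 0.4677.
Eliminate σ: μ = (z₂·x₁ − z₁·x₂)/(z₂ − z₁) = (0.4677·17 − (-0.3853)·87)/0.853 = 48.62.
Then σ = (x₂ − x₁)/(z₂ − z₁) = (87 − 17)/0.853 = 82.06.
Precision τ = 1/σ² = 1/82.06² = 0.000148.

μ = 48.62, τ = 0.000148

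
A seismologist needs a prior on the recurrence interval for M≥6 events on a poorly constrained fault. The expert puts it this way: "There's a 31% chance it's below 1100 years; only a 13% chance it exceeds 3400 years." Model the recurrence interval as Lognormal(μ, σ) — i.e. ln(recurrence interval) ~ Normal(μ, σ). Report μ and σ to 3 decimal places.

μ ≈ 7.348, σ ≈ 0.696

If T ~ Lognormal(μ,σ) then ln T ~ Normal(μ,σ), so the p-quantile of ln T is μ + z_p·σ.
ln(1100) = 7.003 and ln(3400) = 8.132; z_{0.31} = -0.4959, z_{0.87} = 1.126.
σ = (8.132 − 7.003)/(1.126 − (-0.4959)) = 0.696.
μ = 7.003 − (-0.4959)·0.696 = 7.348.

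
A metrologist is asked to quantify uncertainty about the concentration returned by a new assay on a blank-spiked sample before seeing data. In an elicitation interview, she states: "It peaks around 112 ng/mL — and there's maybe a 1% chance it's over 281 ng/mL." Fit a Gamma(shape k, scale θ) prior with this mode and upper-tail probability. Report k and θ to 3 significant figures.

k ≈ 6.54, θ ≈ 20.2

Gamma(k,θ) with k>1 has mode (k−1)θ, so θ = 112/(k−1).
Need P(X < 281) = 0.99 with θ tied to k this way. Start at k = 2, θ = 112: P(X<281) ≈ 0.715.
Too low — raise k to concentrate. Iterating converges to k ≈ 6.54.
Then θ = 112/(6.54−1) ≈ 20.2.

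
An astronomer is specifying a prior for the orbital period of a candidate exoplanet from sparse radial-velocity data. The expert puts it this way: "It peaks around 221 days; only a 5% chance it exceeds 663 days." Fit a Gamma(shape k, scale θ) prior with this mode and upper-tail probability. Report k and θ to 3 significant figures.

Gamma(k,θ) with k>1 has mode (k−1)θ, so θ = 221/(k−1).
Need P(X < 663) = 0.95 with θ tied to k this way. Start at k = 2, θ = 221: P(X<663) ≈ 0.801.
Too low — raise k to concentrate. Iterating converges to k ≈ 3.2.
Then θ = 221/(3.2−1) ≈ 101.

k ≈ 3.2, θ ≈ 101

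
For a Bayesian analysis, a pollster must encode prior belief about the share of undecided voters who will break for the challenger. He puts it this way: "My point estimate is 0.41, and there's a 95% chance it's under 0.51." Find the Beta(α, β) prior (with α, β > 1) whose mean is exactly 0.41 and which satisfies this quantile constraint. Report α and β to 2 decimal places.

α ≈ 27.32, β ≈ 39.31

With mean 0.41 fixed, write α = 0.41s, β = 0.59s where s = α+β.
Need P(θ < 0.51) = 0.95 under Beta(0.41s, 0.59s). Normal approximation: (q−m)/√(m(1−m)/s) ≈ z_{0.95} = 1.64, so s ≈ 0.41·0.59·(1.64)²/(0.51−0.41)² = 65.4.
At s = 65.4: P(θ<0.51) ≈ 0.948. Adjusting to match 0.95 gives s ≈ 66.62.
So α = 0.41·66.62 ≈ 27.32, β = 0.59·66.62 ≈ 39.31.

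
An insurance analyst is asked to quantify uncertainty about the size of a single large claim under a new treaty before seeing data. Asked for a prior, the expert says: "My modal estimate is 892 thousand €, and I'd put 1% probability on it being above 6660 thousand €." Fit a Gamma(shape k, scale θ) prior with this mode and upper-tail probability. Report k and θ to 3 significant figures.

k ≈ 1.85, θ ≈ 1050

Gamma(k,θ) with k>1 has mode (k−1)θ, so θ = 892/(k−1).
Need P(X < 6660) = 0.99 with θ tied to k this way. Start at k = 2, θ = 892: P(X<6660) ≈ 0.995.
Too high — lower k to spread out. Iterating converges to k ≈ 1.85.
Then θ = 892/(1.85−1) ≈ 1050.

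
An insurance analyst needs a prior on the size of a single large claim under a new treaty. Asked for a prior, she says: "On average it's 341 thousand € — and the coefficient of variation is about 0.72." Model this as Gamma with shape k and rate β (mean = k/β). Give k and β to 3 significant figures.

k ≈ 1.93, β ≈ 0.00566

For Gamma(k, rate β): mean = k/β, variance = k/β², so CV = 1/√k.
CV = 0.72, hence k = 1/CV² = 1.93.
Then β = k/mean = 1.93/341 = 0.00566.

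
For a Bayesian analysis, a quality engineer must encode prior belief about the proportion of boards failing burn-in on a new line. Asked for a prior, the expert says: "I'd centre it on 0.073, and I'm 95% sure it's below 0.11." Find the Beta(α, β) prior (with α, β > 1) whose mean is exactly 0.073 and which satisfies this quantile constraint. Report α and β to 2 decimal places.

α ≈ 11.39, β ≈ 144.58

With mean 0.073 fixed, write α = 0.073s, β = 0.927s where s = α+β.
Need P(θ < 0.11) = 0.95 under Beta(0.073s, 0.927s). Normal approximation: (q−m)/√(m(1−m)/s) ≈ z_{0.95} = 1.64, so s ≈ 0.073·0.927·(1.64)²/(0.11−0.073)² = 133.7.
At s = 133.7: P(θ<0.11) ≈ 0.938. Adjusting to match 0.95 gives s ≈ 155.97.
So α = 0.073·155.97 ≈ 11.39, β = 0.927·155.97 ≈ 144.58.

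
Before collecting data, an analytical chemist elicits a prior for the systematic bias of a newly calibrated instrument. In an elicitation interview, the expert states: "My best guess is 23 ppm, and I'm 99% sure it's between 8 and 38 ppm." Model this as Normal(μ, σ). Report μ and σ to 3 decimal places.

μ = 23.000, σ = 5.823

A symmetric 99% interval runs μ ± z·σ with z = 2.576.
Half-width = 15, so σ = 15/2.576 = 5.823.
μ is the stated best guess, 23.000.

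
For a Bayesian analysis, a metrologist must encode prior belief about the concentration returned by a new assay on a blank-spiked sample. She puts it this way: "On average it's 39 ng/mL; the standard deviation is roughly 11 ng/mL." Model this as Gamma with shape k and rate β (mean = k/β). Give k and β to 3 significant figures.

For Gamma(k, rate β): mean = k/β, variance = k/β², so CV = 1/√k.
CV = SD/mean = 11/39 = 0.2821, hence k = 1/CV² = 12.6.
Then β = k/mean = 12.6/39 = 0.322.

k ≈ 12.6, β ≈ 0.322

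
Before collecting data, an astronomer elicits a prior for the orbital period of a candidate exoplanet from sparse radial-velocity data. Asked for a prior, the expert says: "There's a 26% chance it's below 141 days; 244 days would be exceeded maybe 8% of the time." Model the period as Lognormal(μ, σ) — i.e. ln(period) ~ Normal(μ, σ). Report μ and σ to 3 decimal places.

μ ≈ 5.121, σ ≈ 0.268

If T ~ Lognormal(μ,σ) then ln T ~ Normal(μ,σ), so the p-quantile of ln T is μ + z_p·σ.
ln(141) = 4.949 and ln(244) = 5.497; z_{0.26} = -0.6433, z_{0.92} = 1.405.
σ = (5.497 − 4.949)/(1.405 − (-0.6433)) = 0.268.
μ = 4.949 − (-0.6433)·0.268 = 5.121.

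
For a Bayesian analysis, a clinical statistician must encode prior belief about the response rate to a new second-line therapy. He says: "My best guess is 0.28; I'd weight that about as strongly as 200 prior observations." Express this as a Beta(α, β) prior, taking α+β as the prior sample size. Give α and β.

Under the effective-sample-size interpretation, Beta(α, β) has prior mean α/(α+β) and prior sample size α+β.
So α+β = 200 and α/(α+β) = 0.28, giving α = 0.28·200 = 56 and β = 200 − 56 = 144.

α = 56, β = 144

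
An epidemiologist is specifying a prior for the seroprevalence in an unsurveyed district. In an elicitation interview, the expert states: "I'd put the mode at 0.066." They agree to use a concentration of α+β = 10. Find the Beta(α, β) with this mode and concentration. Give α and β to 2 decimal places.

α = 1.53, β = 8.47

For α,β > 1 the Beta mode is (α−1)/(α+β−2). With α+β = 10, the mode is (α−1)/8.
Set (α−1)/8 = 0.066 → α = 1 + 0.066·8 = 1.53.
β = 10 − α = 8.47.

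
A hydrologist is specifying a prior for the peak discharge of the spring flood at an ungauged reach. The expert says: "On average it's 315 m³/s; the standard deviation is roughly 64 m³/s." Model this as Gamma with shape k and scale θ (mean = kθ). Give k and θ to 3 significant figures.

For Gamma(k, scale θ): mean = kθ, variance = kθ², so CV = 1/√k.
CV = SD/mean = 64/315 = 0.2032, hence k = 1/CV² = 24.2.
Then θ = mean/k = 315/24.2 = 13.

k ≈ 24.2, θ ≈ 13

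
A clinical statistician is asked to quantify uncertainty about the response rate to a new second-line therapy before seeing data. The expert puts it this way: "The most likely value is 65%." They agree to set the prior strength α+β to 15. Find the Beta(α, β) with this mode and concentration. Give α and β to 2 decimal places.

α = 9.45, β = 5.55

For α,β > 1 the Beta mode is (α−1)/(α+β−2). With α+β = 15, the mode is (α−1)/13.
Set (α−1)/13 = 0.65 → α = 1 + 0.65·13 = 9.45.
β = 15 − α = 5.55.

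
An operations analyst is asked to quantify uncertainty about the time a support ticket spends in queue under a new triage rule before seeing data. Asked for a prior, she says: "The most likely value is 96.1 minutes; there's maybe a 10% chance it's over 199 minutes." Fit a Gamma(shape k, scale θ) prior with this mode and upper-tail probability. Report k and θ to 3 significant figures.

k ≈ 4.62, θ ≈ 26.5

Gamma(k,θ) with k>1 has mode (k−1)θ, so θ = 96.1/(k−1).
Need P(X < 199) = 0.9 with θ tied to k this way. Start at k = 2, θ = 96.1: P(X<199) ≈ 0.613.
Too low — raise k to concentrate. Iterating converges to k ≈ 4.62.
Then θ = 96.1/(4.62−1) ≈ 26.5.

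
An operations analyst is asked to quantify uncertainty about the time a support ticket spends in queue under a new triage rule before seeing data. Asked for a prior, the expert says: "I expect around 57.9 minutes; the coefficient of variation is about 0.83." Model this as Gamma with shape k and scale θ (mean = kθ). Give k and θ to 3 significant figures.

For Gamma(k, scale θ): mean = kθ, variance = kθ², so CV = 1/√k.
CV = 0.83, hence k = 1/CV² = 1.45.
Then θ = mean/k = 57.9/1.45 = 39.9.

k ≈ 1.45, θ ≈ 39.9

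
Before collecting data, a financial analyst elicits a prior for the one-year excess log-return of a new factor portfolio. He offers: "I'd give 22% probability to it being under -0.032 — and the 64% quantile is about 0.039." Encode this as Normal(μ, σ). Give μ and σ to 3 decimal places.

μ = 0.016, σ = 0.063

The p-quantile of Normal(μ,σ) is μ + z_p·σ, with z_{0.22} = -0.7722 and z_{0.64} = 0.3585.
Eliminate σ: μ = (z₂·x₁ − z₁·x₂)/(z₂ − z₁) = (0.3585·-0.032 − (-0.7722)·0.039)/1.131 = 0.016.
Then σ = (x₂ − x₁)/(z₂ − z₁) = (0.039 − -0.032)/1.131 = 0.063.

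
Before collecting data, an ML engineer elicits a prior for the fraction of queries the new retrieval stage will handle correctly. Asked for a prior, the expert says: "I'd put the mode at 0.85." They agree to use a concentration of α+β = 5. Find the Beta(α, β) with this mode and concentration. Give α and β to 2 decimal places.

For α,β > 1 the Beta mode is (α−1)/(α+β−2). With α+β = 5, the mode is (α−1)/3.
Set (α−1)/3 = 0.85 → α = 1 + 0.85·3 = 3.55.
β = 5 − α = 1.45.

α = 3.55, β = 1.45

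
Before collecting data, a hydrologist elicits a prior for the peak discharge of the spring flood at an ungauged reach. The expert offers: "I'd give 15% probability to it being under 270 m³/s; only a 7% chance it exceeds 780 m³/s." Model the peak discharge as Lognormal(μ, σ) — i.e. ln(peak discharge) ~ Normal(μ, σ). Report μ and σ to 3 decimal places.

If T ~ Lognormal(μ,σ) then ln T ~ Normal(μ,σ), so the p-quantile of ln T is μ + z_p·σ.
ln(270) = 5.598 and ln(780) = 6.659; z_{0.15} = -1.036, z_{0.93} = 1.476.
σ = (6.659 − 5.598)/(1.476 − (-1.036)) = 0.422.
μ = 5.598 − (-1.036)·0.422 = 6.036.

μ ≈ 6.036, σ ≈ 0.422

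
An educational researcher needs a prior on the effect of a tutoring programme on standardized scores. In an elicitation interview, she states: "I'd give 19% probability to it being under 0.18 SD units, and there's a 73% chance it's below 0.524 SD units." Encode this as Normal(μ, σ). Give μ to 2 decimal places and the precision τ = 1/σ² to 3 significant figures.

For Normal(μ,σ), the p-quantile is μ + z_p·σ. Here z_{0.19} = -0.8779, z_{0.73} = 0.6128.
So 0.18 = μ − 0.8779σ and 0.524 = μ + 0.6128σ.
Subtracting: σ = (0.524 − 0.18)/(0.6128 − (-0.8779)) = 0.23.
Then μ = 0.18 − (-0.8779)·0.23 = 0.38.
Precision τ = 1/σ² = 1/0.2308² = 18.8.

μ = 0.38, τ = 18.8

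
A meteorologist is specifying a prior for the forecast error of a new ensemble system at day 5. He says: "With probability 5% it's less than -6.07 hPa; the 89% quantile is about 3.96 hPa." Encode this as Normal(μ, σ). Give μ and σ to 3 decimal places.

The p-quantile of Normal(μ,σ) is μ + z_p·σ, with z_{0.05} = -1.645 and z_{0.89} = 1.227.
Eliminate σ: μ = (z₂·x₁ − z₁·x₂)/(z₂ − z₁) = (1.227·-6.07 − (-1.645)·3.96)/2.871 = -0.324.
Then σ = (x₂ − x₁)/(z₂ − z₁) = (3.96 − -6.07)/2.871 = 3.493.

μ = -0.324, σ = 3.493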